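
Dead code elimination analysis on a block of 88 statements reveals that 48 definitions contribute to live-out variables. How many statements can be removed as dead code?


Dead code = total statements - live definitions
= 88 - 48 = 40

40


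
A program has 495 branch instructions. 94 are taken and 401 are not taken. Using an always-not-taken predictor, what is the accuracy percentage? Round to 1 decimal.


Predictor: always-not-taken
Correct predictions = 401
Accuracy = 401 / 495 * 100 = 81.0%

81.0


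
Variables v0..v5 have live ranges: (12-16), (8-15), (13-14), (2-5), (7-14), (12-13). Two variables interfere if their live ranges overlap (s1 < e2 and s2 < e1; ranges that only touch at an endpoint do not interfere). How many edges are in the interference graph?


Check all pairs for overlapping intervals.
Two intervals (s1,e1) and (s2,e2) overlap if s1 < e2 and s2 < e1.
v0 (12-16) vs v1..v5: overlaps v1, v2, v4, v5 -> 4
v1 (8-15) vs v2..v5: overlaps v2, v4, v5 -> 3
v2 (13-14) vs v3..v5: overlaps v4 -> 1
v3 (2-5) vs v4..v5: overlaps none -> 0
v4 (7-14) vs v5: overlaps v5 -> 1
Total overlapping pairs = 4 + 3 + 1 + 0 + 1 = 9

9


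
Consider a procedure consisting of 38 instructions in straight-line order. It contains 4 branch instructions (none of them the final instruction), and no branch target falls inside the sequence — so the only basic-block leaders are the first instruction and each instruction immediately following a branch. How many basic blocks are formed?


With no in-sequence branch targets, the leaders are the first instruction plus the instruction after each branch.
Number of basic blocks = branches + 1
= 4 + 1 = 5

5


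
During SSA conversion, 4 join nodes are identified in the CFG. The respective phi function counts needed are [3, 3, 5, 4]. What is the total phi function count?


Total phi functions = sum of phi functions at each join node
= 3 + 3 + 5 + 4 = 15

15


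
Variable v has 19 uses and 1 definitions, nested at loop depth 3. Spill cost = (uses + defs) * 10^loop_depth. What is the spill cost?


uses + defs = 19 + 1 = 20
10^3 = 1000
Spill cost = 20 * 1000 = 20000

20000


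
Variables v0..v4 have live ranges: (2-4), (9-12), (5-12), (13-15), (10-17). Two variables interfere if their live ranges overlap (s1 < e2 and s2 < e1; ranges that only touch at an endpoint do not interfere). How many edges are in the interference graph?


Check all pairs for overlapping intervals.
Two intervals (s1,e1) and (s2,e2) overlap if s1 < e2 and s2 < e1.
v0 (2-4) vs v1..v4: overlaps none -> 0
v1 (9-12) vs v2..v4: overlaps v2, v4 -> 2
v2 (5-12) vs v3..v4: overlaps v4 -> 1
v3 (13-15) vs v4: overlaps v4 -> 1
Total overlapping pairs = 0 + 2 + 1 + 1 = 4

4


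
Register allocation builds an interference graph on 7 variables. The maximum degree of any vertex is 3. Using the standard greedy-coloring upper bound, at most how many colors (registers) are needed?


Greedy coloring never needs more than (max_degree + 1) colors: when coloring a vertex, at most max_degree neighbors are already colored.
Upper bound = 3 + 1 = 4

4


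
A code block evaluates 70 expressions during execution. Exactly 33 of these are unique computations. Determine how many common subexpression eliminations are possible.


CSE count = total expressions - unique expressions
= 70 - 33 = 37

37


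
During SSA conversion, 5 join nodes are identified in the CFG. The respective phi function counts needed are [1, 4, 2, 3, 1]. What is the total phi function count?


Total phi functions = sum of phi functions at each join node
= 1 + 4 + 2 + 3 + 1 = 11

11


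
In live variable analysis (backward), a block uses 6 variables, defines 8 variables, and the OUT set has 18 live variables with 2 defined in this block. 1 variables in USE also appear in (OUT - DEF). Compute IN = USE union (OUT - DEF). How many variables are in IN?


OUT - DEF: 18 - 2 = 16
|IN| = |USE| + |OUT - DEF| - |USE ∩ (OUT - DEF)| = 6 + 16 - 1 = 21

21


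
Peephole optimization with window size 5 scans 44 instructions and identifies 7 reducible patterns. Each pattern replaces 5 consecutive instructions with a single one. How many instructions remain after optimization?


Each match removes 4 instructions.
Total removed = 7 * 4 = 28
Remaining = 44 - 28 = 16

16


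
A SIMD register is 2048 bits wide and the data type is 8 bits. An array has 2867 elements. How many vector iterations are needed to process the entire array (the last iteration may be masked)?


Width = 2048 / 8 = 256 elements per vector op
Iterations = ceil(2867 / 256) = 12

12


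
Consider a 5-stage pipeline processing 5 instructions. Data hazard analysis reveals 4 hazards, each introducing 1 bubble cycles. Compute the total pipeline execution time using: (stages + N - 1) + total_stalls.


Base cycles = 5 + 5 - 1 = 9
Total stalls = 4 * 1 = 4
Total = 9 + 4 = 13

13


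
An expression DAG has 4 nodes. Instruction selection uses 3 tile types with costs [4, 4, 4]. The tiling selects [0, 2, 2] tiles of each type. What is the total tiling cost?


Total cost = sum(count_i * cost_i)
= 0*4 + 2*4 + 2*4
= 16

16


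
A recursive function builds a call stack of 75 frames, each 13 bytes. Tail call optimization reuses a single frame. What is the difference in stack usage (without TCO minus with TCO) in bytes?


Without TCO: 75 * 13 = 975 bytes
With TCO: reuse 1 frame = 13 bytes
Savings = 975 - 13 = 962

962


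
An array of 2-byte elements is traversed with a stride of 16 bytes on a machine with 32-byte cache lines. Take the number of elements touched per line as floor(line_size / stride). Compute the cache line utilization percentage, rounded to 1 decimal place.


Elements per cache line = floor(32 / 16) = 2
Bytes used = 2 * 2 = 4
Utilization = 4 / 32 * 100 = 12.5%

12.5


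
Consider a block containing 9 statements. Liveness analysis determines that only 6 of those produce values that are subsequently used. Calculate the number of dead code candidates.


Dead code = total statements - live definitions
= 9 - 6 = 3

3


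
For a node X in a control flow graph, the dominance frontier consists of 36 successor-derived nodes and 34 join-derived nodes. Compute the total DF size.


DF(X) = direct successor contributions + join point contributions
= 36 + 34 = 70

70


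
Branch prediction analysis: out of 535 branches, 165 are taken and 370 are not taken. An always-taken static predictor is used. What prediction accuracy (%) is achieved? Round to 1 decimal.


Predictor: always-taken
Correct predictions = 165
Accuracy = 165 / 535 * 100 = 30.8%

30.8


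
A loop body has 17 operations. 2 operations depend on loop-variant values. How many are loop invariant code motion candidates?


Invariant candidates = total - loop-dependent
= 17 - 2 = 15

15


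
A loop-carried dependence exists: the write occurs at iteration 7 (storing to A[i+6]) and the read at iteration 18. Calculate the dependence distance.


Distance = read iteration - write iteration
= 18 - 7 = 11

11


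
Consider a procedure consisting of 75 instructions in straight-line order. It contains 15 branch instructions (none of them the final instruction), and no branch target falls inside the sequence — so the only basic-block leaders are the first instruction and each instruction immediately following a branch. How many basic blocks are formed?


With no in-sequence branch targets, the leaders are the first instruction plus the instruction after each branch.
Number of basic blocks = branches + 1
= 15 + 1 = 16

16


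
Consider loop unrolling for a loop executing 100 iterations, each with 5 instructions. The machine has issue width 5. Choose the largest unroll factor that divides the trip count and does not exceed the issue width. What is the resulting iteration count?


Largest divisor of 100 <= 5 is 5
New iterations = 100 / 5 = 20

20


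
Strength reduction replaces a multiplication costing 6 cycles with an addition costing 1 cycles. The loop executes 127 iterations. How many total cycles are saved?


Per-iteration saving = 6 - 1 = 5
Total saved = 127 * 5 = 635

635


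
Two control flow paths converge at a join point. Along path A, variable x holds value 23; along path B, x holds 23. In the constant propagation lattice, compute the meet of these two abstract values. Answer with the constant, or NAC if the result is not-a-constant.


Meet operation: if both paths give the same constant, result is that constant; if they differ, result is NAC (not-a-constant).
Path A: 23, Path B: 23 -> equal
Result: constant -> 23

23


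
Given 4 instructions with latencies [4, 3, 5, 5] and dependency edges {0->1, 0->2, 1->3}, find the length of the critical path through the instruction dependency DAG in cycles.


Compute longest path through dependency graph: dist(Ik) = max over predecessors of dist + latency(Ik).
dist(I0) = latency 4 = 4
dist(I1) = dist(I0) + 3 = 4 + 3 = 7
dist(I2) = dist(I0) + 5 = 4 + 5 = 9
dist(I3) = dist(I1) + 5 = 7 + 5 = 12
Critical path = max dist = 12

12


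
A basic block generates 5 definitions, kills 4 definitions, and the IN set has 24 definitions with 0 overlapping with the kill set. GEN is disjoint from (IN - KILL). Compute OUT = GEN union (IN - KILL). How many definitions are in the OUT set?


IN - KILL: 24 - 0 = 24 surviving definitions
OUT = GEN + surviving = 5 + 24 = 29

29


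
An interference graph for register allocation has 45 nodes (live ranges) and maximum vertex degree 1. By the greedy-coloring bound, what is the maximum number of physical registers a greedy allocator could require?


Greedy coloring never needs more than (max_degree + 1) colors: when coloring a vertex, at most max_degree neighbors are already colored.
Upper bound = 1 + 1 = 2

2


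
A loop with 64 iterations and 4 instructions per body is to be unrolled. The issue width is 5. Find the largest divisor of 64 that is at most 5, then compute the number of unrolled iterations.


Largest divisor of 64 <= 5 is 4
New iterations = 64 / 4 = 16

16


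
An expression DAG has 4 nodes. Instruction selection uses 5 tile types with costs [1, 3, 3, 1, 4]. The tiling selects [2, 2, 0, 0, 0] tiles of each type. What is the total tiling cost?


Total cost = sum(count_i * cost_i)
= 2*1 + 2*3 + 0*3 + 0*1 + 0*4
= 8

8


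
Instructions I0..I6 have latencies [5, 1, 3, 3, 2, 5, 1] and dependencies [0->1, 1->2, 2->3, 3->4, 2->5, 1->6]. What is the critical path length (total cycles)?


Compute longest path through dependency graph: dist(Ik) = max over predecessors of dist + latency(Ik).
dist(I0) = latency 5 = 5
dist(I1) = dist(I0) + 1 = 5 + 1 = 6
dist(I2) = dist(I1) + 3 = 6 + 3 = 9
dist(I3) = dist(I2) + 3 = 9 + 3 = 12
dist(I4) = dist(I3) + 2 = 12 + 2 = 14
dist(I5) = dist(I2) + 5 = 9 + 5 = 14
dist(I6) = dist(I1) + 1 = 6 + 1 = 7
Critical path = max dist = 14

14


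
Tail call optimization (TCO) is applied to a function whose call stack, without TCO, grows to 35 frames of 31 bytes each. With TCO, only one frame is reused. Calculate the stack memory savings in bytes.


Without TCO: 35 * 31 = 1085 bytes
With TCO: reuse 1 frame = 31 bytes
Savings = 1085 - 31 = 1054

1054


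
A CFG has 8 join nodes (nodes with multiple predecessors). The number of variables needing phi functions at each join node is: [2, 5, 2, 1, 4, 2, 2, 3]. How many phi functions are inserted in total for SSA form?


Total phi functions = sum of phi functions at each join node
= 2 + 5 + 2 + 1 + 4 + 2 + 2 + 3 = 21

21


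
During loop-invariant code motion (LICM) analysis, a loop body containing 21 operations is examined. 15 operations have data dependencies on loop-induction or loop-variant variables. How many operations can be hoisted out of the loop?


Invariant candidates = total - loop-dependent
= 21 - 15 = 6

6


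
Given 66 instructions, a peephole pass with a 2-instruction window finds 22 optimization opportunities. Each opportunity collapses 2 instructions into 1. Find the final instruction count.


Each match removes 1 instructions.
Total removed = 22 * 1 = 22
Remaining = 66 - 22 = 44

44


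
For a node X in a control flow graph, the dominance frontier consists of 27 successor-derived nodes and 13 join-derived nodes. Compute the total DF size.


DF(X) = direct successor contributions + join point contributions
= 27 + 13 = 40

40


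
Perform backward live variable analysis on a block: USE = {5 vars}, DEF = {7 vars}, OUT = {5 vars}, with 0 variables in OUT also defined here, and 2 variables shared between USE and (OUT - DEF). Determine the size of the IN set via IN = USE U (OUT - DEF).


OUT - DEF: 5 - 0 = 5
|IN| = |USE| + |OUT - DEF| - |USE ∩ (OUT - DEF)| = 5 + 5 - 2 = 8

8


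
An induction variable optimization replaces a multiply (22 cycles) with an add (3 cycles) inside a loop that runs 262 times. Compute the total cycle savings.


Per-iteration saving = 22 - 3 = 19
Total saved = 262 * 19 = 4978

4978


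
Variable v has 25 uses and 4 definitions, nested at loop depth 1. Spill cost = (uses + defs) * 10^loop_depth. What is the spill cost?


uses + defs = 25 + 4 = 29
10^1 = 10
Spill cost = 29 * 10 = 290

290


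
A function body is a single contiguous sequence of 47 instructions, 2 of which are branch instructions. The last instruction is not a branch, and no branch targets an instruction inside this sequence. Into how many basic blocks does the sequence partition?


With no in-sequence branch targets, the leaders are the first instruction plus the instruction after each branch.
Number of basic blocks = branches + 1
= 2 + 1 = 3

3


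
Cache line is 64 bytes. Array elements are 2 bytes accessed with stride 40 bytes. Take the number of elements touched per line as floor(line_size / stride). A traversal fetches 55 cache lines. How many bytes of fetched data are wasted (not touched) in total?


Elements per line = floor(64 / 40) = 1
Bytes used per line = 1 * 2 = 2
Wasted per line = 64 - 2 = 62
Total wasted = 62 * 55 = 3410

3410


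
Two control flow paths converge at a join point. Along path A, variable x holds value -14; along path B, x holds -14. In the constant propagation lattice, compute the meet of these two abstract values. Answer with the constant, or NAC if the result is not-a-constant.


Meet operation: if both paths give the same constant, result is that constant; if they differ, result is NAC (not-a-constant).
Path A: -14, Path B: -14 -> equal
Result: constant -> -14

-14


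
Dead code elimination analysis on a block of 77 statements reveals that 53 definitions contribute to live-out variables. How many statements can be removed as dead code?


Dead code = total statements - live definitions
= 77 - 53 = 24

24


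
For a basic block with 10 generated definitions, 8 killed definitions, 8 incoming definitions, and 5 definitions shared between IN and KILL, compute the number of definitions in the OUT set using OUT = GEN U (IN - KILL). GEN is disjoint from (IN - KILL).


IN - KILL: 8 - 5 = 3 surviving definitions
OUT = GEN + surviving = 10 + 3 = 13

13


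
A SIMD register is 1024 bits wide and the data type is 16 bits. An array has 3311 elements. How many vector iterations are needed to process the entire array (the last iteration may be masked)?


Width = 1024 / 16 = 64 elements per vector op
Iterations = ceil(3311 / 64) = 52

52


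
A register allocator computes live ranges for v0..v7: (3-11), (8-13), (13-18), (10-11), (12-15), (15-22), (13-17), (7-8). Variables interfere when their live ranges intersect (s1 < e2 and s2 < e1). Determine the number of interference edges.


Check all pairs for overlapping intervals.
Two intervals (s1,e1) and (s2,e2) overlap if s1 < e2 and s2 < e1.
v0 (3-11) vs v1..v7: overlaps v1, v3, v7 -> 3
v1 (8-13) vs v2..v7: overlaps v3, v4 -> 2
v2 (13-18) vs v3..v7: overlaps v4, v5, v6 -> 3
v3 (10-11) vs v4..v7: overlaps none -> 0
v4 (12-15) vs v5..v7: overlaps v6 -> 1
v5 (15-22) vs v6..v7: overlaps v6 -> 1
v6 (13-17) vs v7: overlaps none -> 0
Total overlapping pairs = 3 + 2 + 3 + 0 + 1 + 1 + 0 = 10

10


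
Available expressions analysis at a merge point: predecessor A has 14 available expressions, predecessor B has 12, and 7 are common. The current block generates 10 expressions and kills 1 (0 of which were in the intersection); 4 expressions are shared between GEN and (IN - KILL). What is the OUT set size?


IN = intersection of predecessors = 7
IN - KILL = 7 - 0 = 7
|OUT| = |GEN| + |IN - KILL| - |GEN ∩ (IN - KILL)| = 10 + 7 - 4 = 13

13


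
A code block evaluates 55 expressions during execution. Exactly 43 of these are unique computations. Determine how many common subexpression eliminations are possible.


CSE count = total expressions - unique expressions
= 55 - 43 = 12

12


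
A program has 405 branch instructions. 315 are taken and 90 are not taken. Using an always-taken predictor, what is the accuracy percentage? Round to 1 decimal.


Predictor: always-taken
Correct predictions = 315
Accuracy = 315 / 405 * 100 = 77.8%

77.8


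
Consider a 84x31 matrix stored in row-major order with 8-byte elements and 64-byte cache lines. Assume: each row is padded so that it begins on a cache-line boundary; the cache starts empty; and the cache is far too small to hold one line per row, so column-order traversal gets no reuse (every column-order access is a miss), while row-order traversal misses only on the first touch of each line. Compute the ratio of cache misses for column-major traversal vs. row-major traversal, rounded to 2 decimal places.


Each row occupies 31 * 8 = 248 bytes and starts on a line boundary, so it spans ceil(248 / 64) = 4 cache lines.
Row-major traversal misses (one per line touched): 84 * ceil(31 * 8 / 64) = 336
Column-major traversal misses (no reuse, every access misses): 84 * 31 = 2604
Ratio = 2604 / 336 = 7.75

7.75


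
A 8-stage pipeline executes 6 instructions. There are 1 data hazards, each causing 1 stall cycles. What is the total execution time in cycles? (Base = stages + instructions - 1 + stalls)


Base cycles = 8 + 6 - 1 = 13
Total stalls = 1 * 1 = 1
Total = 13 + 1 = 14

14


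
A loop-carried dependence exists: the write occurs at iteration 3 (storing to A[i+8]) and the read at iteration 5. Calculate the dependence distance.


Distance = read iteration - write iteration
= 5 - 3 = 2

2


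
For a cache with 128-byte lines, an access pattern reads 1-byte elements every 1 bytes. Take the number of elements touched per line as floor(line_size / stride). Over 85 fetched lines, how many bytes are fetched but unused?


Elements per line = floor(128 / 1) = 128
Bytes used per line = 128 * 1 = 128
Wasted per line = 128 - 128 = 0
Total wasted = 0 * 85 = 0

0


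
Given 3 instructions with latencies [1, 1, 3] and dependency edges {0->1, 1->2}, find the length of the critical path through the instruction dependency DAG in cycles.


Compute longest path through dependency graph: dist(Ik) = max over predecessors of dist + latency(Ik).
dist(I0) = latency 1 = 1
dist(I1) = dist(I0) + 1 = 1 + 1 = 2
dist(I2) = dist(I1) + 3 = 2 + 3 = 5
Critical path = max dist = 5

5


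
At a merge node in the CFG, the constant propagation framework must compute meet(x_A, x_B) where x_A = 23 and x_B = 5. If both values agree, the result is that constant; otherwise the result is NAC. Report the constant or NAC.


Meet operation: if both paths give the same constant, result is that constant; if they differ, result is NAC (not-a-constant).
Path A: 23, Path B: 5 -> differ
Result: not-a-constant -> NAC

NAC


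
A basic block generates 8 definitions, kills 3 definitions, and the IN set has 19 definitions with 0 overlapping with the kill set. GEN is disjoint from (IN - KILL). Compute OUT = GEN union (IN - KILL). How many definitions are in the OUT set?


IN - KILL: 19 - 0 = 19 surviving definitions
OUT = GEN + surviving = 8 + 19 = 27

27


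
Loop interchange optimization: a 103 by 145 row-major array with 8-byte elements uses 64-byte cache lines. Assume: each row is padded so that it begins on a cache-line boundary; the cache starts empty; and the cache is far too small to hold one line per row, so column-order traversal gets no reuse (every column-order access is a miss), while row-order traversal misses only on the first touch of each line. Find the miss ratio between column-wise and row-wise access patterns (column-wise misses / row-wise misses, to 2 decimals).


Each row occupies 145 * 8 = 1160 bytes and starts on a line boundary, so it spans ceil(1160 / 64) = 19 cache lines.
Row-major traversal misses (one per line touched): 103 * ceil(145 * 8 / 64) = 1957
Column-major traversal misses (no reuse, every access misses): 103 * 145 = 14935
Ratio = 14935 / 1957 = 7.63

7.63


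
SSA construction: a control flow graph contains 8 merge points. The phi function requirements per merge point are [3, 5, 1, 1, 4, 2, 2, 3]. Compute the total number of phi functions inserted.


Total phi functions = sum of phi functions at each join node
= 3 + 5 + 1 + 1 + 4 + 2 + 2 + 3 = 21

21


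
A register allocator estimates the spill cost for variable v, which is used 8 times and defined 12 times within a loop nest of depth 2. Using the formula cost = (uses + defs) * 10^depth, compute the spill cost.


uses + defs = 8 + 12 = 20
10^2 = 100
Spill cost = 20 * 100 = 2000

2000


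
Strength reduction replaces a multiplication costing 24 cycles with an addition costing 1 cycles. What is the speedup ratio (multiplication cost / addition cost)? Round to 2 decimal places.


Ratio = mult_cost / add_cost = 24 / 1 = 24.0

24.0


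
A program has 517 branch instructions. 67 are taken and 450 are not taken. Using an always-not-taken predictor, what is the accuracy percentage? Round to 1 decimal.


Predictor: always-not-taken
Correct predictions = 450
Accuracy = 450 / 517 * 100 = 87.0%

87.0


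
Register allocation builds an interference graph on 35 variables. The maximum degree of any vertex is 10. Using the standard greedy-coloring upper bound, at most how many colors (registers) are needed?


Greedy coloring never needs more than (max_degree + 1) colors: when coloring a vertex, at most max_degree neighbors are already colored.
Upper bound = 10 + 1 = 11

11


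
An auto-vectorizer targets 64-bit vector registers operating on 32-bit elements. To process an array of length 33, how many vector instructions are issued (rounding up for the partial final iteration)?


Width = 64 / 32 = 2 elements per vector op
Iterations = ceil(33 / 2) = 17

17


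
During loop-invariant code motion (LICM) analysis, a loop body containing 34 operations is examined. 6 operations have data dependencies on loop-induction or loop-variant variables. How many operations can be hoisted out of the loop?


Invariant candidates = total - loop-dependent
= 34 - 6 = 28

28


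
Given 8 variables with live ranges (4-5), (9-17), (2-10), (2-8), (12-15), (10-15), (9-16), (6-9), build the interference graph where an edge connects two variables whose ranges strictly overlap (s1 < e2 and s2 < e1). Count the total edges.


Check all pairs for overlapping intervals.
Two intervals (s1,e1) and (s2,e2) overlap if s1 < e2 and s2 < e1.
v0 (4-5) vs v1..v7: overlaps v2, v3 -> 2
v1 (9-17) vs v2..v7: overlaps v2, v4, v5, v6 -> 4
v2 (2-10) vs v3..v7: overlaps v3, v6, v7 -> 3
v3 (2-8) vs v4..v7: overlaps v7 -> 1
v4 (12-15) vs v5..v7: overlaps v5, v6 -> 2
v5 (10-15) vs v6..v7: overlaps v6 -> 1
v6 (9-16) vs v7: overlaps none -> 0
Total overlapping pairs = 2 + 4 + 3 + 1 + 2 + 1 + 0 = 13

13


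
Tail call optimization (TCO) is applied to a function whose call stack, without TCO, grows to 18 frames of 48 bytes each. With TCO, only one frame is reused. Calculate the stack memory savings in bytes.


Without TCO: 18 * 48 = 864 bytes
With TCO: reuse 1 frame = 48 bytes
Savings = 864 - 48 = 816

816


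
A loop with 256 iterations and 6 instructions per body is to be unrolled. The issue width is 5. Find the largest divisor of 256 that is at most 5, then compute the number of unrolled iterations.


Largest divisor of 256 <= 5 is 4
New iterations = 256 / 4 = 64

64


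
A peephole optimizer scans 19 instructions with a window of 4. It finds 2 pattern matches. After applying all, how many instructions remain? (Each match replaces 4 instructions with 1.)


Each match removes 3 instructions.
Total removed = 2 * 3 = 6
Remaining = 19 - 6 = 13

13


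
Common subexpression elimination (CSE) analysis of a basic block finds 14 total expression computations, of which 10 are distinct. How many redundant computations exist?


CSE count = total expressions - unique expressions
= 14 - 10 = 4

4


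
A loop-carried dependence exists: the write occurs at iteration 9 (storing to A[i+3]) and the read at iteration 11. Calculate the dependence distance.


Distance = read iteration - write iteration
= 11 - 9 = 2

2


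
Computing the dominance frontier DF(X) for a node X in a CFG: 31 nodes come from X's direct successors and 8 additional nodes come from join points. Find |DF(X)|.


DF(X) = direct successor contributions + join point contributions
= 31 + 8 = 39

39


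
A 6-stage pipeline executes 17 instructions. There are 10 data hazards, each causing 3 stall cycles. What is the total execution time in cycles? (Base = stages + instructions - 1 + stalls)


Base cycles = 6 + 17 - 1 = 22
Total stalls = 10 * 3 = 30
Total = 22 + 30 = 52

52


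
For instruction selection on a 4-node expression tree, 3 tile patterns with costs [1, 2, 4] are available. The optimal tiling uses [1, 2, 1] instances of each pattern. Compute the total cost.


Total cost = sum(count_i * cost_i)
= 1*1 + 2*2 + 1*4
= 9

9


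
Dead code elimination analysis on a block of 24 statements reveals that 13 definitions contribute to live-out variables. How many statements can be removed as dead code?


Dead code = total statements - live definitions
= 24 - 13 = 11

11


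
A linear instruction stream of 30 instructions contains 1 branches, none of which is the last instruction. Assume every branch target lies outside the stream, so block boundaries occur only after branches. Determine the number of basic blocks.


With no in-sequence branch targets, the leaders are the first instruction plus the instruction after each branch.
Number of basic blocks = branches + 1
= 1 + 1 = 2

2


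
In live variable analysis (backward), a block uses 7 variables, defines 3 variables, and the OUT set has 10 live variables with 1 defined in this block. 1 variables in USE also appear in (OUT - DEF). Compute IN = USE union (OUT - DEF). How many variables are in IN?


OUT - DEF: 10 - 1 = 9
|IN| = |USE| + |OUT - DEF| - |USE ∩ (OUT - DEF)| = 7 + 9 - 1 = 15

15


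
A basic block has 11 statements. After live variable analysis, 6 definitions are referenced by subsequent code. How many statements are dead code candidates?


Dead code = total statements - live definitions
= 11 - 6 = 5

5


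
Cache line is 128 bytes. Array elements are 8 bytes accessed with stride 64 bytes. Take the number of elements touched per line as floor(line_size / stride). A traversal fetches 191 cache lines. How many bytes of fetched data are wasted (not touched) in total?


Elements per line = floor(128 / 64) = 2
Bytes used per line = 2 * 8 = 16
Wasted per line = 128 - 16 = 112
Total wasted = 112 * 191 = 21392

21392


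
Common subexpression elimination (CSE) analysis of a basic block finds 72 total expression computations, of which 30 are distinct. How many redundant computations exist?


CSE count = total expressions - unique expressions
= 72 - 30 = 42

42


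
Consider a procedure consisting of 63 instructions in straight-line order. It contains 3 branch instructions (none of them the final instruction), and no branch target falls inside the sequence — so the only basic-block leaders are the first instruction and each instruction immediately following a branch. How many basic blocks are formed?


With no in-sequence branch targets, the leaders are the first instruction plus the instruction after each branch.
Number of basic blocks = branches + 1
= 3 + 1 = 4

4


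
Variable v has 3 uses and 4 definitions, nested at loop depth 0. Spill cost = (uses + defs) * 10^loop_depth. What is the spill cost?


uses + defs = 3 + 4 = 7
10^0 = 1
Spill cost = 7 * 1 = 7

7


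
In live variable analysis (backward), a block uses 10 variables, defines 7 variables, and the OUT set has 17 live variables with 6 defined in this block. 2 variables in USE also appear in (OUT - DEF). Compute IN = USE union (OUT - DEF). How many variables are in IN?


OUT - DEF: 17 - 6 = 11
|IN| = |USE| + |OUT - DEF| - |USE ∩ (OUT - DEF)| = 10 + 11 - 2 = 19

19


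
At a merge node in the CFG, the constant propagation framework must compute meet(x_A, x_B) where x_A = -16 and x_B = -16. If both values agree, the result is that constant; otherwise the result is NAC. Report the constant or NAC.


Meet operation: if both paths give the same constant, result is that constant; if they differ, result is NAC (not-a-constant).
Path A: -16, Path B: -16 -> equal
Result: constant -> -16

-16


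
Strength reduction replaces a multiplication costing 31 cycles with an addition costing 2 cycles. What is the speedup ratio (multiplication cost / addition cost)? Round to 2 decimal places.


Ratio = mult_cost / add_cost = 31 / 2 = 15.5

15.5


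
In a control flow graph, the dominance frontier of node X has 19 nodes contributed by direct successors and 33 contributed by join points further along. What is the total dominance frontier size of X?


DF(X) = direct successor contributions + join point contributions
= 19 + 33 = 52

52


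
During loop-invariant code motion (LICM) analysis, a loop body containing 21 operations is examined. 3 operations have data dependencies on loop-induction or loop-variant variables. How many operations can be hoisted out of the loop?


Invariant candidates = total - loop-dependent
= 21 - 3 = 18

18


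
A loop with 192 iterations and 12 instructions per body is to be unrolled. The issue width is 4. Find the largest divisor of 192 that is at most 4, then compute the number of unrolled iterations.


Largest divisor of 192 <= 4 is 4
New iterations = 192 / 4 = 48

48


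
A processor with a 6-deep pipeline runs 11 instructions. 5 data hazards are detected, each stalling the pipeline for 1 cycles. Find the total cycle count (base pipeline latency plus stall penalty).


Base cycles = 6 + 11 - 1 = 16
Total stalls = 5 * 1 = 5
Total = 16 + 5 = 21

21


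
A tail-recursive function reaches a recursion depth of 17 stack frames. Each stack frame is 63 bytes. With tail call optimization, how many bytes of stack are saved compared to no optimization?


Without TCO: 17 * 63 = 1071 bytes
With TCO: reuse 1 frame = 63 bytes
Savings = 1071 - 63 = 1008

1008


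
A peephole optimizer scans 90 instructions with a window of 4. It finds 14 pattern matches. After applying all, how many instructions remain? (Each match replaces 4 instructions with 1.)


Each match removes 3 instructions.
Total removed = 14 * 3 = 42
Remaining = 90 - 42 = 48

48


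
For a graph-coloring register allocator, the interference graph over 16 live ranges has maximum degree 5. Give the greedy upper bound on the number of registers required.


Greedy coloring never needs more than (max_degree + 1) colors: when coloring a vertex, at most max_degree neighbors are already colored.
Upper bound = 5 + 1 = 6

6


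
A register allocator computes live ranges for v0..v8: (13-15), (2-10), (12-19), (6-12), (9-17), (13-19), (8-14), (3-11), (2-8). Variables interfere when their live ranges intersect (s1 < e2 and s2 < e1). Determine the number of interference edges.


Check all pairs for overlapping intervals.
Two intervals (s1,e1) and (s2,e2) overlap if s1 < e2 and s2 < e1.
v0 (13-15) vs v1..v8: overlaps v2, v4, v5, v6 -> 4
v1 (2-10) vs v2..v8: overlaps v3, v4, v6, v7, v8 -> 5
v2 (12-19) vs v3..v8: overlaps v4, v5, v6 -> 3
v3 (6-12) vs v4..v8: overlaps v4, v6, v7, v8 -> 4
v4 (9-17) vs v5..v8: overlaps v5, v6, v7 -> 3
v5 (13-19) vs v6..v8: overlaps v6 -> 1
v6 (8-14) vs v7..v8: overlaps v7 -> 1
v7 (3-11) vs v8: overlaps v8 -> 1
Total overlapping pairs = 4 + 5 + 3 + 4 + 3 + 1 + 1 + 1 = 22

22


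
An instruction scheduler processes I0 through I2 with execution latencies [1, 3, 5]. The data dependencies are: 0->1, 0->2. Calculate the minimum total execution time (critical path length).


Compute longest path through dependency graph: dist(Ik) = max over predecessors of dist + latency(Ik).
dist(I0) = latency 1 = 1
dist(I1) = dist(I0) + 3 = 1 + 3 = 4
dist(I2) = dist(I0) + 5 = 1 + 5 = 6
Critical path = max dist = 6

6


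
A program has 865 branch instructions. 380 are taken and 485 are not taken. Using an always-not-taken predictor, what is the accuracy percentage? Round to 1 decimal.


Predictor: always-not-taken
Correct predictions = 485
Accuracy = 485 / 865 * 100 = 56.1%

56.1


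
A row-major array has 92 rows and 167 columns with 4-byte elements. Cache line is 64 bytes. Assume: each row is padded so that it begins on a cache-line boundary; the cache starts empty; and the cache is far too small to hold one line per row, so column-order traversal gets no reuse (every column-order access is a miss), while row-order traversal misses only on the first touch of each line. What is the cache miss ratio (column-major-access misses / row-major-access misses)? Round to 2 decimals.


Each row occupies 167 * 4 = 668 bytes and starts on a line boundary, so it spans ceil(668 / 64) = 11 cache lines.
Row-major traversal misses (one per line touched): 92 * ceil(167 * 4 / 64) = 1012
Column-major traversal misses (no reuse, every access misses): 92 * 167 = 15364
Ratio = 15364 / 1012 = 15.18

15.18


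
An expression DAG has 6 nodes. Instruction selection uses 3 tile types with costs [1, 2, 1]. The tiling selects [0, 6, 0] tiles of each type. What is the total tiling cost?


Total cost = sum(count_i * cost_i)
= 0*1 + 6*2 + 0*1
= 12

12


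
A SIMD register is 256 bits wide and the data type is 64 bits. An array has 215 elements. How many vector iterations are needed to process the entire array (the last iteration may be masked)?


Width = 256 / 64 = 4 elements per vector op
Iterations = ceil(215 / 4) = 54

54


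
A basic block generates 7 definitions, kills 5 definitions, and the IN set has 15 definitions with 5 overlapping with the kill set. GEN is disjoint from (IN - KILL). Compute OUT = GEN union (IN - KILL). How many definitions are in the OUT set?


IN - KILL: 15 - 5 = 10 surviving definitions
OUT = GEN + surviving = 7 + 10 = 17

17


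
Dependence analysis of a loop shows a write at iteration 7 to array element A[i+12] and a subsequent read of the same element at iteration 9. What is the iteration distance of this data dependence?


Distance = read iteration - write iteration
= 9 - 7 = 2

2


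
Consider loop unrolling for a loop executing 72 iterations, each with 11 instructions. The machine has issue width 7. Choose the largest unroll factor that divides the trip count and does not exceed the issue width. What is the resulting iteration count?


Largest divisor of 72 <= 7 is 6
New iterations = 72 / 6 = 12

12


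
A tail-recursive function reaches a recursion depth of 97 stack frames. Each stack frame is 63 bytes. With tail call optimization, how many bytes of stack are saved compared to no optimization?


Without TCO: 97 * 63 = 6111 bytes
With TCO: reuse 1 frame = 63 bytes
Savings = 6111 - 63 = 6048

6048


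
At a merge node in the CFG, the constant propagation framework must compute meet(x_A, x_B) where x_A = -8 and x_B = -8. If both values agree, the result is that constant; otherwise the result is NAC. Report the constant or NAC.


Meet operation: if both paths give the same constant, result is that constant; if they differ, result is NAC (not-a-constant).
Path A: -8, Path B: -8 -> equal
Result: constant -> -8

-8


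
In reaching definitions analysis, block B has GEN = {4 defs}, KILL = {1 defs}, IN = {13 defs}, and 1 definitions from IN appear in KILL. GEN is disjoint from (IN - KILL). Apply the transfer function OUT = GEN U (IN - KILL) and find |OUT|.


IN - KILL: 13 - 1 = 12 surviving definitions
OUT = GEN + surviving = 4 + 12 = 16

16


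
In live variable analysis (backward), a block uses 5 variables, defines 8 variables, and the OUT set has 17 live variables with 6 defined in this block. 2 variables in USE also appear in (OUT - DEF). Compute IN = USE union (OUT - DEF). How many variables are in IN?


OUT - DEF: 17 - 6 = 11
|IN| = |USE| + |OUT - DEF| - |USE ∩ (OUT - DEF)| = 5 + 11 - 2 = 14

14


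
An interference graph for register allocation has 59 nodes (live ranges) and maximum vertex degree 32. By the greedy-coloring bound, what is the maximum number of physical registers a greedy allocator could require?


Greedy coloring never needs more than (max_degree + 1) colors: when coloring a vertex, at most max_degree neighbors are already colored.
Upper bound = 32 + 1 = 33

33


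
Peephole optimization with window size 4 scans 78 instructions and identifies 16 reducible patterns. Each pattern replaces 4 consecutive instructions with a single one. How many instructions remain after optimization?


Each match removes 3 instructions.
Total removed = 16 * 3 = 48
Remaining = 78 - 48 = 30

30


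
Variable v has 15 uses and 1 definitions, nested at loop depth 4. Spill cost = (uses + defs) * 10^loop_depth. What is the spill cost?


uses + defs = 15 + 1 = 16
10^4 = 10000
Spill cost = 16 * 10000 = 160000

160000


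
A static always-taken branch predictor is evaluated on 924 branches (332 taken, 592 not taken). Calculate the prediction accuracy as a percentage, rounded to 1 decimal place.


Predictor: always-taken
Correct predictions = 332
Accuracy = 332 / 924 * 100 = 35.9%

35.9


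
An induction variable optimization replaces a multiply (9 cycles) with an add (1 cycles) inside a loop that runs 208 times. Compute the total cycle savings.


Per-iteration saving = 9 - 1 = 8
Total saved = 208 * 8 = 1664

1664


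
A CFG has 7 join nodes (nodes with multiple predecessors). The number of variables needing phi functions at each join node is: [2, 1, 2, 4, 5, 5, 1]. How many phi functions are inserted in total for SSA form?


Total phi functions = sum of phi functions at each join node
= 2 + 1 + 2 + 4 + 5 + 5 + 1 = 20

20


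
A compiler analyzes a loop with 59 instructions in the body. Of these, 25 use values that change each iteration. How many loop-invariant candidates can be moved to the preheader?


Invariant candidates = total - loop-dependent
= 59 - 25 = 34

34


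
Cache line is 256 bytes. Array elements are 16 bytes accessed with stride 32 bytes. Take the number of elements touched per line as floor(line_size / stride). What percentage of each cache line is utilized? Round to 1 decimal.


Elements per cache line = floor(256 / 32) = 8
Bytes used = 8 * 16 = 128
Utilization = 128 / 256 * 100 = 50.0%

50.0


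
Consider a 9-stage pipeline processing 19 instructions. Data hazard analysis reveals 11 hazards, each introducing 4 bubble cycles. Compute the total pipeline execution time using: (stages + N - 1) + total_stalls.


Base cycles = 9 + 19 - 1 = 27
Total stalls = 11 * 4 = 44
Total = 27 + 44 = 71

71


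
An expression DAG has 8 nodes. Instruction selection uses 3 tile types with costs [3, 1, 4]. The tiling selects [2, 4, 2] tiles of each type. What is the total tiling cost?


Total cost = sum(count_i * cost_i)
= 2*3 + 4*1 + 2*4
= 18

18


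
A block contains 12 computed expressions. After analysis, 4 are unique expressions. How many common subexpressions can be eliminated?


CSE count = total expressions - unique expressions
= 12 - 4 = 8

8
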